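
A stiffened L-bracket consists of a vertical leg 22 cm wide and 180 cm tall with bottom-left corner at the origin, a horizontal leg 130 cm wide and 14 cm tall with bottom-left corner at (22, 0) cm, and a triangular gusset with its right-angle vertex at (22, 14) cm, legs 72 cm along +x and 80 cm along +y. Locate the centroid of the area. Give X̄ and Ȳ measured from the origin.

vertical leg: A = 22 × 180 = 3960.00, centroid at (11.00, 90.00).
horizontal leg: A = 130 × 14 = 1820.00, centroid at (87.00, 7.00).
gusset: A = ½·72·80 = 2880.00, centroid at (46.00, 40.67).
ΣA = 8660.00 cm², ΣAX̄ = 334380.00 cm³, ΣAȲ = 486260.00 cm³.
X̄ = 334380.00/8660.00 = 38.61 cm; Ȳ = 486260.00/8660.00 = 56.15 cm.

X̄ = 38.61 cm, Ȳ = 56.15 cm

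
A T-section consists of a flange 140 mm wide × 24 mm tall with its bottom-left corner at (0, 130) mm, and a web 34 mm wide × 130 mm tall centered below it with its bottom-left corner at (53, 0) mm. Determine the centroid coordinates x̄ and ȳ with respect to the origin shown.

x̄ = 70.00 mm, ȳ = 98.25 mm

web: A = 34 × 130 = 4420.00, centroid at (70.00, 65.00).
flange: A = 140 × 24 = 3360.00, centroid at (70.00, 142.00).
ΣA = 7780.00 mm², ΣAx̄ = 544600.00 mm³, ΣAȳ = 764420.00 mm³.
x̄ = 544600.00/7780.00 = 70.00 mm; ȳ = 764420.00/7780.00 = 98.25 mm.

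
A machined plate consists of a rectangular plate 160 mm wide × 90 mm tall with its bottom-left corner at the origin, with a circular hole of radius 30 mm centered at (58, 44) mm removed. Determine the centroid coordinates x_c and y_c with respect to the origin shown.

x_c = 85.38 mm, y_c = 45.24 mm

plate: A = 160 × 90 = 14400.00, centroid at (80.00, 45.00).
hole: A = −π·30² = -2827.43, centroid at (58.00, 44.00).
ΣA = 11572.57 mm², ΣAx_c = 988008.86 mm³, ΣAy_c = 523592.93 mm³.
x_c = 988008.86/11572.57 = 85.38 mm; y_c = 523592.93/11572.57 = 45.24 mm.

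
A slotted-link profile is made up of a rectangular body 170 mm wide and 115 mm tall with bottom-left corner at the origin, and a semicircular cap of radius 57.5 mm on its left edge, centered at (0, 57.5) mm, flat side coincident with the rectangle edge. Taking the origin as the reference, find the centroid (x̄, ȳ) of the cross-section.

rectangular body: A = 170 × 115 = 19550.00, centroid at (85.00, 57.50).
semicircular end: A = ½π·57.5² = 5193.45, centroid at (-24.40, 57.50).
ΣA = 24743.45 mm²
ΣAx̄ = (19550.00)(85.00) + (5193.45)(-24.40) = 1535010.42 mm³
ΣAȳ = (19550.00)(57.50) + (5193.45)(57.50) = 1422748.11 mm³
x̄ = 1535010.42 / 24743.45 = 62.04 mm
ȳ = 1422748.11 / 24743.45 = 57.50 mm

x̄ = 62.04 mm, ȳ = 57.50 mm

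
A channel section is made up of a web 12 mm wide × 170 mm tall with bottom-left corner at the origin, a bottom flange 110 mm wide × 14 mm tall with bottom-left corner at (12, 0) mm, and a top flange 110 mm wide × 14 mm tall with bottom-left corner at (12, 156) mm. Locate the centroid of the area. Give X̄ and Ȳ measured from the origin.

web: A = 12 × 170 = 2040.00, centroid at (6.00, 85.00).
bottom flange: A = 110 × 14 = 1540.00, centroid at (67.00, 7.00).
top flange: A = 110 × 14 = 1540.00, centroid at (67.00, 163.00).
ΣA = 5120.00 mm², ΣAX̄ = 218600.00 mm³, ΣAȲ = 435200.00 mm³.
X̄ = 218600.00/5120.00 = 42.70 mm; Ȳ = 435200.00/5120.00 = 85.00 mm.

X̄ = 42.70 mm, Ȳ = 85.00 mm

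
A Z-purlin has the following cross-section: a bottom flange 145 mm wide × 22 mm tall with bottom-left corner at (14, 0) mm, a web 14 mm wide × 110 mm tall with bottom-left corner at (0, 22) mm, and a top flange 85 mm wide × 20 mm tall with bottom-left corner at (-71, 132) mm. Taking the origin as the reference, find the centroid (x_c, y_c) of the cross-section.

bottom flange: A = 145 × 22 = 3190.00, centroid at (86.50, 11.00).
web: A = 14 × 110 = 1540.00, centroid at (7.00, 77.00).
top flange: A = 85 × 20 = 1700.00, centroid at (-28.50, 142.00).
ΣA = 6430.00 mm²
ΣAx_c = (3190.00)(86.50) + (1540.00)(7.00) + (1700.00)(-28.50) = 238265.00 mm³
ΣAy_c = (3190.00)(11.00) + (1540.00)(77.00) + (1700.00)(142.00) = 395070.00 mm³
x_c = 238265.00 / 6430.00 = 37.06 mm
y_c = 395070.00 / 6430.00 = 61.44 mm

x_c = 37.06 mm, y_c = 61.44 mm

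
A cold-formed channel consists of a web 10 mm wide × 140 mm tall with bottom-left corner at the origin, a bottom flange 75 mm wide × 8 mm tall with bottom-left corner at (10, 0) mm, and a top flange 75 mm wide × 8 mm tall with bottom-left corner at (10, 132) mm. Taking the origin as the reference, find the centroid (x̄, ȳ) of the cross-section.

web: A = 10 × 140 = 1400.00, centroid at (5.00, 70.00).
bottom flange: A = 75 × 8 = 600.00, centroid at (47.50, 4.00).
top flange: A = 75 × 8 = 600.00, centroid at (47.50, 136.00).
ΣA = 2600.00 mm², ΣAx̄ = 64000.00 mm³, ΣAȳ = 182000.00 mm³.
x̄ = 64000.00/2600.00 = 24.62 mm; ȳ = 182000.00/2600.00 = 70.00 mm.

x̄ = 24.62 mm, ȳ = 70.00 mm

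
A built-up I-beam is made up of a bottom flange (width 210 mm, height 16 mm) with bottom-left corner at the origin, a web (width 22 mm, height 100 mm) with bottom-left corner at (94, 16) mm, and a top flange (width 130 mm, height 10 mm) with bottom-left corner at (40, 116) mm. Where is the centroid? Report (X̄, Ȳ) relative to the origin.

bottom flange: A = 210 × 16 = 3360.00, centroid at (105.00, 8.00).
web: A = 22 × 100 = 2200.00, centroid at (105.00, 66.00).
top flange: A = 130 × 10 = 1300.00, centroid at (105.00, 121.00).
ΣA = 6860.00 mm², ΣAX̄ = 720300.00 mm³, ΣAȲ = 329380.00 mm³.
X̄ = 720300.00/6860.00 = 105.00 mm; Ȳ = 329380.00/6860.00 = 48.01 mm.

X̄ = 105.00 mm, Ȳ = 48.01 mm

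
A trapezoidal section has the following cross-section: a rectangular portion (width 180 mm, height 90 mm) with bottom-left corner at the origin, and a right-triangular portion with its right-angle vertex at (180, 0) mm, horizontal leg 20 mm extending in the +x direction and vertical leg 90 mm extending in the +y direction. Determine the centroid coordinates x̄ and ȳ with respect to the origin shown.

rectangular portion: A = 180 × 90 = 16200.00, centroid at (90.00, 45.00).
triangular portion: A = ½·20·90 = 900.00, centroid at (186.67, 30.00).
ΣA = 17100.00 mm²
ΣAx̄ = (16200.00)(90.00) + (900.00)(186.67) = 1626000.00 mm³
ΣAȳ = (16200.00)(45.00) + (900.00)(30.00) = 756000.00 mm³
x̄ = 1626000.00 / 17100.00 = 95.09 mm
ȳ = 756000.00 / 17100.00 = 44.21 mm

x̄ = 95.09 mm, ȳ = 44.21 mm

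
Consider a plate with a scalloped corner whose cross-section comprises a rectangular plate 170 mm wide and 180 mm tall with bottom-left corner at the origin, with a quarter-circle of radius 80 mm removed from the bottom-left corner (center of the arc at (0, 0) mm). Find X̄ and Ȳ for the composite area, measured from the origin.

plate: A = 170 × 180 = 30600.00, centroid at (85.00, 90.00).
removed quarter-circle: A = −¼π·80² = -5026.55, centroid at (33.95, 33.95).
ΣA = 25573.45 mm²
ΣAX̄ = (30600.00)(85.00) + (-5026.55)(33.95) = 2430333.33 mm³
ΣAȲ = (30600.00)(90.00) + (-5026.55)(33.95) = 2583333.33 mm³
X̄ = 2430333.33 / 25573.45 = 95.03 mm
Ȳ = 2583333.33 / 25573.45 = 101.02 mm

X̄ = 95.03 mm, Ȳ = 101.02 mm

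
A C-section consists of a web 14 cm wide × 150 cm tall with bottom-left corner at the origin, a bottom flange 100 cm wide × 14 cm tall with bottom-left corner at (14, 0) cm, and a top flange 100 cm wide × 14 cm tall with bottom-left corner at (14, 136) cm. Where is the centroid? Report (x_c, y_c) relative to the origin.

Part | A | x̄ᵢ | ȳᵢ | A·x̄ᵢ | A·ȳᵢ
web | 2100.00 | 7.00 | 75.00 | 14700.00 | 157500.00
bottom flange | 1400.00 | 64.00 | 7.00 | 89600.00 | 9800.00
top flange | 1400.00 | 64.00 | 143.00 | 89600.00 | 200200.00
Σ | 4900.00 |  |  | 193900.00 | 367500.00
x_c = 193900.00 / 4900.00 = 39.57 cm
y_c = 367500.00 / 4900.00 = 75.00 cm

x_c = 39.57 cm, y_c = 75.00 cm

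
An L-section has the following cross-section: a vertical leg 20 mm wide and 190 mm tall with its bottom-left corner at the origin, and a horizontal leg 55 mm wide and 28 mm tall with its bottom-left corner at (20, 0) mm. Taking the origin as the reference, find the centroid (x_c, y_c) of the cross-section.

x_c = 20.81 mm, y_c = 71.64 mm

vertical leg: A = 20 × 190 = 3800.00, centroid at (10.00, 95.00).
horizontal leg: A = 55 × 28 = 1540.00, centroid at (47.50, 14.00).
ΣA = 5340.00 mm², ΣAx_c = 111150.00 mm³, ΣAy_c = 382560.00 mm³.
x_c = 111150.00/5340.00 = 20.81 mm; y_c = 382560.00/5340.00 = 71.64 mm.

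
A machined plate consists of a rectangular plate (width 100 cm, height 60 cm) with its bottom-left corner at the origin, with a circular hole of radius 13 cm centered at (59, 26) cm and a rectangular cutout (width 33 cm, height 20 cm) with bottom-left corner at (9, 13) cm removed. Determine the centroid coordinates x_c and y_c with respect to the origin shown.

x_c = 52.37 cm, y_c = 31.40 cm

plate: A = 100 × 60 = 6000.00, centroid at (50.00, 30.00).
hole 1: A = −π·13² = -530.93, centroid at (59.00, 26.00).
hole 2: A = −(33 × 20) = -660.00, centroid at (25.50, 23.00).
ΣA = 4809.07 cm²
ΣAx_c = (6000.00)(50.00) + (-530.93)(59.00) + (-660.00)(25.50) = 251845.18 cm³
ΣAy_c = (6000.00)(30.00) + (-530.93)(26.00) + (-660.00)(23.00) = 151015.84 cm³
x_c = 251845.18 / 4809.07 = 52.37 cm
y_c = 151015.84 / 4809.07 = 31.40 cm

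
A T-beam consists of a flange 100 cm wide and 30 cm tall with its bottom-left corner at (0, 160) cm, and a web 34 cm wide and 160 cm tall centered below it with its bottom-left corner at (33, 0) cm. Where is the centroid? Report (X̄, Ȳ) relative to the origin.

X̄ = 50.00 cm, Ȳ = 113.77 cm

Part | A | x̄ᵢ | ȳᵢ | A·x̄ᵢ | A·ȳᵢ
web | 5440.00 | 50.00 | 80.00 | 272000.00 | 435200.00
flange | 3000.00 | 50.00 | 175.00 | 150000.00 | 525000.00
Σ | 8440.00 |  |  | 422000.00 | 960200.00
X̄ = 422000.00 / 8440.00 = 50.00 cm
Ȳ = 960200.00 / 8440.00 = 113.77 cm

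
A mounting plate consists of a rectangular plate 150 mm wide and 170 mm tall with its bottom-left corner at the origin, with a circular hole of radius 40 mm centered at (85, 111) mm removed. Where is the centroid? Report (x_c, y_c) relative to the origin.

x_c = 72.54 mm, y_c = 78.62 mm

plate: A = 150 × 170 = 25500.00, centroid at (75.00, 85.00).
hole: A = −π·40² = -5026.55, centroid at (85.00, 111.00).
ΣA = 20473.45 mm², ΣAx_c = 1485243.40 mm³, ΣAy_c = 1609553.14 mm³.
x_c = 1485243.40/20473.45 = 72.54 mm; y_c = 1609553.14/20473.45 = 78.62 mm.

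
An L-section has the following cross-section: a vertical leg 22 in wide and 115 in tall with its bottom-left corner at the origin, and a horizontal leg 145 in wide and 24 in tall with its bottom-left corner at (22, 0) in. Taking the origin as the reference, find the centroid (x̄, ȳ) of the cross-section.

vertical leg: A = 22 × 115 = 2530.00, centroid at (11.00, 57.50).
horizontal leg: A = 145 × 24 = 3480.00, centroid at (94.50, 12.00).
ΣA = 6010.00 in², ΣAx̄ = 356690.00 in³, ΣAȳ = 187235.00 in³.
x̄ = 356690.00/6010.00 = 59.35 in; ȳ = 187235.00/6010.00 = 31.15 in.

x̄ = 59.35 in, ȳ = 31.15 in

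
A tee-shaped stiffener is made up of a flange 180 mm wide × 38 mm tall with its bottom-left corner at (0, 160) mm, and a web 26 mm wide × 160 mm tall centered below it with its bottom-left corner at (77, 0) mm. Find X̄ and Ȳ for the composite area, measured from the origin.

X̄ = 90.00 mm, Ȳ = 141.56 mm

Part | A | x̄ᵢ | ȳᵢ | A·x̄ᵢ | A·ȳᵢ
web | 4160.00 | 90.00 | 80.00 | 374400.00 | 332800.00
flange | 6840.00 | 90.00 | 179.00 | 615600.00 | 1224360.00
Σ | 11000.00 |  |  | 990000.00 | 1557160.00
X̄ = 990000.00 / 11000.00 = 90.00 mm
Ȳ = 1557160.00 / 11000.00 = 141.56 mm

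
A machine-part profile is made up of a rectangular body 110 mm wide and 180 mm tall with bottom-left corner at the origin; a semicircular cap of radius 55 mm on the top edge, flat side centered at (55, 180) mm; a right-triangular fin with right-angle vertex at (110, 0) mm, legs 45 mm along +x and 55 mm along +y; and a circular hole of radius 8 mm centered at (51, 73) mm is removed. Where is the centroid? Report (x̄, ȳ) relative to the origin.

x̄ = 58.42 mm, ȳ = 107.72 mm

rectangular body: A = 110 × 180 = 19800.00, centroid at (55.00, 90.00).
semicircular top: A = ½π·55² = 4751.66, centroid at (55.00, 203.34).
triangular fin: A = ½·45·55 = 1237.50, centroid at (125.00, 18.33).
hole: A = −π·8² = -201.06, centroid at (51.00, 73.00).
ΣA = 25588.10 mm²
ΣAx̄ = (19800.00)(55.00) + (4751.66)(55.00) + (1237.50)(125.00) + (-201.06)(51.00) = 1494774.58 mm³
ΣAȳ = (19800.00)(90.00) + (4751.66)(203.34) + (1237.50)(18.33) + (-201.06)(73.00) = 2756225.25 mm³
x̄ = 1494774.58 / 25588.10 = 58.42 mm
ȳ = 2756225.25 / 25588.10 = 107.72 mm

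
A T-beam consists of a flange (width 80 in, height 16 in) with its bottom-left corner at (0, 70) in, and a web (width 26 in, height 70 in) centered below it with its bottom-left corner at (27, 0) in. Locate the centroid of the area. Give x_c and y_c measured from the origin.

web: A = 26 × 70 = 1820.00, centroid at (40.00, 35.00).
flange: A = 80 × 16 = 1280.00, centroid at (40.00, 78.00).
ΣA = 3100.00 in², ΣAx_c = 124000.00 in³, ΣAy_c = 163540.00 in³.
x_c = 124000.00/3100.00 = 40.00 in; y_c = 163540.00/3100.00 = 52.75 in.

x_c = 40.00 in, y_c = 52.75 in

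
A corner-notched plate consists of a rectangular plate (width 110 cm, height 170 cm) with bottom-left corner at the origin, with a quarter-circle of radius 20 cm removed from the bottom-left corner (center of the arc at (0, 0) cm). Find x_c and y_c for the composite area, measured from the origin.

x_c = 55.79 cm, y_c = 86.31 cm

plate: A = 110 × 170 = 18700.00, centroid at (55.00, 85.00).
removed quarter-circle: A = −¼π·20² = -314.16, centroid at (8.49, 8.49).
ΣA = 18385.84 cm², ΣAx_c = 1025833.33 cm³, ΣAy_c = 1586833.33 cm³.
x_c = 1025833.33/18385.84 = 55.79 cm; y_c = 1586833.33/18385.84 = 86.31 cm.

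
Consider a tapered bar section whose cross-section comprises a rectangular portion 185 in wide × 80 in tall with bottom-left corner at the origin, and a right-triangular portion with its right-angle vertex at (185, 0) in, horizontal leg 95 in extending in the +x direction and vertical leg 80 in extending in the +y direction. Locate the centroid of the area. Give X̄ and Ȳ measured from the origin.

X̄ = 117.87 in, Ȳ = 37.28 in

rectangular portion: A = 185 × 80 = 14800.00, centroid at (92.50, 40.00).
triangular portion: A = ½·95·80 = 3800.00, centroid at (216.67, 26.67).
ΣA = 18600.00 in², ΣAX̄ = 2192333.33 in³, ΣAȲ = 693333.33 in³.
X̄ = 2192333.33/18600.00 = 117.87 in; Ȳ = 693333.33/18600.00 = 37.28 in.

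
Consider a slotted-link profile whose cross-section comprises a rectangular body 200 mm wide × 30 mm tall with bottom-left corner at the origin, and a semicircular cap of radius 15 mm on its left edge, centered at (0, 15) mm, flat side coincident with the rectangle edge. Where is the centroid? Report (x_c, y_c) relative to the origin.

x_c = 94.08 mm, y_c = 15.00 mm

rectangular body: A = 200 × 30 = 6000.00, centroid at (100.00, 15.00).
semicircular end: A = ½π·15² = 353.43, centroid at (-6.37, 15.00).
ΣA = 6353.43 mm²
ΣAx_c = (6000.00)(100.00) + (353.43)(-6.37) = 597750.00 mm³
ΣAy_c = (6000.00)(15.00) + (353.43)(15.00) = 95301.44 mm³
x_c = 597750.00 / 6353.43 = 94.08 mm
y_c = 95301.44 / 6353.43 = 15.00 mm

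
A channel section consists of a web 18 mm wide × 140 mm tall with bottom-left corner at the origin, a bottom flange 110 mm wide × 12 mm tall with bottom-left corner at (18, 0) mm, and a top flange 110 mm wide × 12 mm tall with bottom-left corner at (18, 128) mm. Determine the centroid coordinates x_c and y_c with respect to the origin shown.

x_c = 41.74 mm, y_c = 70.00 mm

web: A = 18 × 140 = 2520.00, centroid at (9.00, 70.00).
bottom flange: A = 110 × 12 = 1320.00, centroid at (73.00, 6.00).
top flange: A = 110 × 12 = 1320.00, centroid at (73.00, 134.00).
ΣA = 5160.00 mm², ΣAx_c = 215400.00 mm³, ΣAy_c = 361200.00 mm³.
x_c = 215400.00/5160.00 = 41.74 mm; y_c = 361200.00/5160.00 = 70.00 mm.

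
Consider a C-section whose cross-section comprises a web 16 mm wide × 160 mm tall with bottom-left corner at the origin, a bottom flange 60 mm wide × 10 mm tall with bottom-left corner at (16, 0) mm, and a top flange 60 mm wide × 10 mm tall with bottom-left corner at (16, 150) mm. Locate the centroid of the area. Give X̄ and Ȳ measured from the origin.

web: A = 16 × 160 = 2560.00, centroid at (8.00, 80.00).
bottom flange: A = 60 × 10 = 600.00, centroid at (46.00, 5.00).
top flange: A = 60 × 10 = 600.00, centroid at (46.00, 155.00).
ΣA = 3760.00 mm², ΣAX̄ = 75680.00 mm³, ΣAȲ = 300800.00 mm³.
X̄ = 75680.00/3760.00 = 20.13 mm; Ȳ = 300800.00/3760.00 = 80.00 mm.

X̄ = 20.13 mm, Ȳ = 80.00 mm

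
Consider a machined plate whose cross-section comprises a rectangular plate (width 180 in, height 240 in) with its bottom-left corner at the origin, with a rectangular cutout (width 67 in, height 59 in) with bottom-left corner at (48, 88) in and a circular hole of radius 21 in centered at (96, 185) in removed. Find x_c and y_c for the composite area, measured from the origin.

Part | A | x̄ᵢ | ȳᵢ | A·x̄ᵢ | A·ȳᵢ
plate | 43200.00 | 90.00 | 120.00 | 3888000.00 | 5184000.00
hole 1 | -3953.00 | 81.50 | 117.50 | -322169.50 | -464477.50
hole 2 | -1385.44 | 96.00 | 185.00 | -133002.47 | -256306.84
Σ | 37861.56 |  |  | 3432828.03 | 4463215.66
x_c = 3432828.03 / 37861.56 = 90.67 in
y_c = 4463215.66 / 37861.56 = 117.88 in

x_c = 90.67 in, y_c = 117.88 in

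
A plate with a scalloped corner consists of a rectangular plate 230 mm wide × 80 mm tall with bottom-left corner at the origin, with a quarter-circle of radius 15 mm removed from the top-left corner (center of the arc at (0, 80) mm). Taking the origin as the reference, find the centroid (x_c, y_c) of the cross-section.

Part | A | x̄ᵢ | ȳᵢ | A·x̄ᵢ | A·ȳᵢ
plate | 18400.00 | 115.00 | 40.00 | 2116000.00 | 736000.00
removed quarter-circle | -176.71 | 6.37 | 73.63 | -1125.00 | -13012.17
Σ | 18223.29 |  |  | 2114875.00 | 722987.83
x_c = 2114875.00 / 18223.29 = 116.05 mm
y_c = 722987.83 / 18223.29 = 39.67 mm

x_c = 116.05 mm, y_c = 39.67 mm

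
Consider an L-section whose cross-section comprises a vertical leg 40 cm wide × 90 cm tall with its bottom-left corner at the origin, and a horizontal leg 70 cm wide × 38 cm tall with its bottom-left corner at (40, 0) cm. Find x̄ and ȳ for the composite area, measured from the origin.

Part | A | x̄ᵢ | ȳᵢ | A·x̄ᵢ | A·ȳᵢ
vertical leg | 3600.00 | 20.00 | 45.00 | 72000.00 | 162000.00
horizontal leg | 2660.00 | 75.00 | 19.00 | 199500.00 | 50540.00
Σ | 6260.00 |  |  | 271500.00 | 212540.00
x̄ = 271500.00 / 6260.00 = 43.37 cm
ȳ = 212540.00 / 6260.00 = 33.95 cm

x̄ = 43.37 cm, ȳ = 33.95 cm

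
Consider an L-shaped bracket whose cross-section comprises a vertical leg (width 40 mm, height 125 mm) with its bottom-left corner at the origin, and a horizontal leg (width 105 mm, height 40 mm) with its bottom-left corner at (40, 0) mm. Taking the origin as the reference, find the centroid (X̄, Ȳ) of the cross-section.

vertical leg: A = 40 × 125 = 5000.00, centroid at (20.00, 62.50).
horizontal leg: A = 105 × 40 = 4200.00, centroid at (92.50, 20.00).
ΣA = 9200.00 mm²
ΣAX̄ = (5000.00)(20.00) + (4200.00)(92.50) = 488500.00 mm³
ΣAȲ = (5000.00)(62.50) + (4200.00)(20.00) = 396500.00 mm³
X̄ = 488500.00 / 9200.00 = 53.10 mm
Ȳ = 396500.00 / 9200.00 = 43.10 mm

X̄ = 53.10 mm, Ȳ = 43.10 mm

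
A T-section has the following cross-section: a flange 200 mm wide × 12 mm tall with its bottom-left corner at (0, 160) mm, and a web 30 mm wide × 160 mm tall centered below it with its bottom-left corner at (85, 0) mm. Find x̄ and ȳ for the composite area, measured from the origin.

x̄ = 100.00 mm, ȳ = 108.67 mm

web: A = 30 × 160 = 4800.00, centroid at (100.00, 80.00).
flange: A = 200 × 12 = 2400.00, centroid at (100.00, 166.00).
ΣA = 7200.00 mm², ΣAx̄ = 720000.00 mm³, ΣAȳ = 782400.00 mm³.
x̄ = 720000.00/7200.00 = 100.00 mm; ȳ = 782400.00/7200.00 = 108.67 mm.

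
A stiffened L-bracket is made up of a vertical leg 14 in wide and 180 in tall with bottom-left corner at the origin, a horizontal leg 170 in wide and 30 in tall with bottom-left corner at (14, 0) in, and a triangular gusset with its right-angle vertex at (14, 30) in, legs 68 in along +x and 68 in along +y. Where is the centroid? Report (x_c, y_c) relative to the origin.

vertical leg: A = 14 × 180 = 2520.00, centroid at (7.00, 90.00).
horizontal leg: A = 170 × 30 = 5100.00, centroid at (99.00, 15.00).
gusset: A = ½·68·68 = 2312.00, centroid at (36.67, 52.67).
ΣA = 9932.00 in²
ΣAx_c = (2520.00)(7.00) + (5100.00)(99.00) + (2312.00)(36.67) = 607313.33 in³
ΣAy_c = (2520.00)(90.00) + (5100.00)(15.00) + (2312.00)(52.67) = 425065.33 in³
x_c = 607313.33 / 9932.00 = 61.15 in
y_c = 425065.33 / 9932.00 = 42.80 in

x_c = 61.15 in, y_c = 42.80 in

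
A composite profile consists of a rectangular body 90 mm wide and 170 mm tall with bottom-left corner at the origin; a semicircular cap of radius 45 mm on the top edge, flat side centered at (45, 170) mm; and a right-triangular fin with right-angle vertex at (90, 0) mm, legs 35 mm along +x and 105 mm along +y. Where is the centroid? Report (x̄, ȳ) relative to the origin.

x̄ = 50.12 mm, ȳ = 96.77 mm

Part | A | x̄ᵢ | ȳᵢ | A·x̄ᵢ | A·ȳᵢ
rectangular body | 15300.00 | 45.00 | 85.00 | 688500.00 | 1300500.00
semicircular top | 3180.86 | 45.00 | 189.10 | 143138.82 | 601496.64
triangular fin | 1837.50 | 101.67 | 35.00 | 186812.50 | 64312.50
Σ | 20318.36 |  |  | 1018451.32 | 1966309.14
x̄ = 1018451.32 / 20318.36 = 50.12 mm
ȳ = 1966309.14 / 20318.36 = 96.77 mm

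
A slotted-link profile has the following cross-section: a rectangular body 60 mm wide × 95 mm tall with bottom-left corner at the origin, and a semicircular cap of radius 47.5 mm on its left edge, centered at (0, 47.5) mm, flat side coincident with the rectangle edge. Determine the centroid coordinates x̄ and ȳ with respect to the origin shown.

rectangular body: A = 60 × 95 = 5700.00, centroid at (30.00, 47.50).
semicircular end: A = ½π·47.5² = 3544.11, centroid at (-20.16, 47.50).
ΣA = 9244.11 mm²
ΣAx̄ = (5700.00)(30.00) + (3544.11)(-20.16) = 99552.08 mm³
ΣAȳ = (5700.00)(47.50) + (3544.11)(47.50) = 439095.19 mm³
x̄ = 99552.08 / 9244.11 = 10.77 mm
ȳ = 439095.19 / 9244.11 = 47.50 mm

x̄ = 10.77 mm, ȳ = 47.50 mm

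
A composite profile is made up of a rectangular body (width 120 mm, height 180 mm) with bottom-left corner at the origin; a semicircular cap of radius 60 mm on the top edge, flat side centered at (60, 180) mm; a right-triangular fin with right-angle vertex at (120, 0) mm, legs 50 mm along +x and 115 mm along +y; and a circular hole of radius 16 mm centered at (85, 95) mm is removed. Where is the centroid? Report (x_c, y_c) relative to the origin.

x_c = 66.83 mm, y_c = 107.06 mm

rectangular body: A = 120 × 180 = 21600.00, centroid at (60.00, 90.00).
semicircular top: A = ½π·60² = 5654.87, centroid at (60.00, 205.46).
triangular fin: A = ½·50·115 = 2875.00, centroid at (136.67, 38.33).
hole: A = −π·16² = -804.25, centroid at (85.00, 95.00).
ΣA = 29325.62 mm²
ΣAx_c = (21600.00)(60.00) + (5654.87)(60.00) + (2875.00)(136.67) + (-804.25)(85.00) = 1959847.62 mm³
ΣAy_c = (21600.00)(90.00) + (5654.87)(205.46) + (2875.00)(38.33) + (-804.25)(95.00) = 3139680.82 mm³
x_c = 1959847.62 / 29325.62 = 66.83 mm
y_c = 3139680.82 / 29325.62 = 107.06 mm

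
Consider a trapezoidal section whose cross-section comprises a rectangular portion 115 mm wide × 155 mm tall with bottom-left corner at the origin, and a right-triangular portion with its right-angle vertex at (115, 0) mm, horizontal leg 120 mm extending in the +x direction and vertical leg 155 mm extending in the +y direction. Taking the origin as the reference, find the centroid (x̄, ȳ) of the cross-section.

Part | A | x̄ᵢ | ȳᵢ | A·x̄ᵢ | A·ȳᵢ
rectangular portion | 17825.00 | 57.50 | 77.50 | 1024937.50 | 1381437.50
triangular portion | 9300.00 | 155.00 | 51.67 | 1441500.00 | 480500.00
Σ | 27125.00 |  |  | 2466437.50 | 1861937.50
x̄ = 2466437.50 / 27125.00 = 90.93 mm
ȳ = 1861937.50 / 27125.00 = 68.64 mm

x̄ = 90.93 mm, ȳ = 68.64 mm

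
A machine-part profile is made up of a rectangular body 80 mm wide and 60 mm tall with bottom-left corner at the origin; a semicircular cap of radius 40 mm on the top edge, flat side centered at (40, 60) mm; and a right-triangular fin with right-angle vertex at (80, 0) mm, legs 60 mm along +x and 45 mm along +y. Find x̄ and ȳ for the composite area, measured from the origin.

x̄ = 49.35 mm, ȳ = 41.29 mm

Part | A | x̄ᵢ | ȳᵢ | A·x̄ᵢ | A·ȳᵢ
rectangular body | 4800.00 | 40.00 | 30.00 | 192000.00 | 144000.00
semicircular top | 2513.27 | 40.00 | 76.98 | 100530.96 | 193463.11
triangular fin | 1350.00 | 100.00 | 15.00 | 135000.00 | 20250.00
Σ | 8663.27 |  |  | 427530.96 | 357713.11
x̄ = 427530.96 / 8663.27 = 49.35 mm
ȳ = 357713.11 / 8663.27 = 41.29 mm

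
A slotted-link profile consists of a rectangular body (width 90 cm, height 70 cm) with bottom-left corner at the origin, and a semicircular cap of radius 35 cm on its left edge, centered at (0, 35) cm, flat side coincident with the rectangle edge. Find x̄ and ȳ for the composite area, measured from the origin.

rectangular body: A = 90 × 70 = 6300.00, centroid at (45.00, 35.00).
semicircular end: A = ½π·35² = 1924.23, centroid at (-14.85, 35.00).
ΣA = 8224.23 cm²
ΣAx̄ = (6300.00)(45.00) + (1924.23)(-14.85) = 254916.67 cm³
ΣAȳ = (6300.00)(35.00) + (1924.23)(35.00) = 287847.89 cm³
x̄ = 254916.67 / 8224.23 = 31.00 cm
ȳ = 287847.89 / 8224.23 = 35.00 cm

x̄ = 31.00 cm, ȳ = 35.00 cm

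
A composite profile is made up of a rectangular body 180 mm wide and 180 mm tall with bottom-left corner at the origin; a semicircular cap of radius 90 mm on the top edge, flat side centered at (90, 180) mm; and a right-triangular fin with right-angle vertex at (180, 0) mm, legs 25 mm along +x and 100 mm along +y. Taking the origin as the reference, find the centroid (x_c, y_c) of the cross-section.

x_c = 92.65 mm, y_c = 123.65 mm

rectangular body: A = 180 × 180 = 32400.00, centroid at (90.00, 90.00).
semicircular top: A = ½π·90² = 12723.45, centroid at (90.00, 218.20).
triangular fin: A = ½·25·100 = 1250.00, centroid at (188.33, 33.33).
ΣA = 46373.45 mm², ΣAx_c = 4296527.19 mm³, ΣAy_c = 5733887.71 mm³.
x_c = 4296527.19/46373.45 = 92.65 mm; y_c = 5733887.71/46373.45 = 123.65 mm.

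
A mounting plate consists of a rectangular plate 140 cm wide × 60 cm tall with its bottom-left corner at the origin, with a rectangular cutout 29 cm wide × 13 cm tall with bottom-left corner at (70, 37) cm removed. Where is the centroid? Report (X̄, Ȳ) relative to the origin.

X̄ = 69.32 cm, Ȳ = 29.37 cm

plate: A = 140 × 60 = 8400.00, centroid at (70.00, 30.00).
hole: A = −(29 × 13) = -377.00, centroid at (84.50, 43.50).
ΣA = 8023.00 cm²
ΣAX̄ = (8400.00)(70.00) + (-377.00)(84.50) = 556143.50 cm³
ΣAȲ = (8400.00)(30.00) + (-377.00)(43.50) = 235600.50 cm³
X̄ = 556143.50 / 8023.00 = 69.32 cm
Ȳ = 235600.50 / 8023.00 = 29.37 cm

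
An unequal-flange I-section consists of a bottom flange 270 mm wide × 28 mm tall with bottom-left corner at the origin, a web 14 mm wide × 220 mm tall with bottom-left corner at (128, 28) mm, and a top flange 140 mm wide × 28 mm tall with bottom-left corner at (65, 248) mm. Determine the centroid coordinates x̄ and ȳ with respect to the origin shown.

Part | A | x̄ᵢ | ȳᵢ | A·x̄ᵢ | A·ȳᵢ
bottom flange | 7560.00 | 135.00 | 14.00 | 1020600.00 | 105840.00
web | 3080.00 | 135.00 | 138.00 | 415800.00 | 425040.00
top flange | 3920.00 | 135.00 | 262.00 | 529200.00 | 1027040.00
Σ | 14560.00 |  |  | 1965600.00 | 1557920.00
x̄ = 1965600.00 / 14560.00 = 135.00 mm
ȳ = 1557920.00 / 14560.00 = 107.00 mm

x̄ = 135.00 mm, ȳ = 107.00 mm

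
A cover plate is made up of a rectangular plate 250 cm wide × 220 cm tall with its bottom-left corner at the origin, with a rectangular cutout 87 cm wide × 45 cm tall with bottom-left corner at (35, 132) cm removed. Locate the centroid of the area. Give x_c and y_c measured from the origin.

x_c = 128.56 cm, y_c = 106.59 cm

plate: A = 250 × 220 = 55000.00, centroid at (125.00, 110.00).
hole: A = −(87 × 45) = -3915.00, centroid at (78.50, 154.50).
ΣA = 51085.00 cm², ΣAx_c = 6567672.50 cm³, ΣAy_c = 5445132.50 cm³.
x_c = 6567672.50/51085.00 = 128.56 cm; y_c = 5445132.50/51085.00 = 106.59 cm.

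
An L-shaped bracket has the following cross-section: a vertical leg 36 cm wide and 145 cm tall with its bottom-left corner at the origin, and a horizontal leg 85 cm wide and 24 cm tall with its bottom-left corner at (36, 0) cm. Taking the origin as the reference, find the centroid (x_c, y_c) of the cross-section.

vertical leg: A = 36 × 145 = 5220.00, centroid at (18.00, 72.50).
horizontal leg: A = 85 × 24 = 2040.00, centroid at (78.50, 12.00).
ΣA = 7260.00 cm², ΣAx_c = 254100.00 cm³, ΣAy_c = 402930.00 cm³.
x_c = 254100.00/7260.00 = 35.00 cm; y_c = 402930.00/7260.00 = 55.50 cm.

x_c = 35.00 cm, y_c = 55.50 cm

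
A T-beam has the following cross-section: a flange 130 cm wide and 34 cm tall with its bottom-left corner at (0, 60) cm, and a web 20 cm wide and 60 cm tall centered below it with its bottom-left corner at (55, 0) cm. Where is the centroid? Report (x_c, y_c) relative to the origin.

web: A = 20 × 60 = 1200.00, centroid at (65.00, 30.00).
flange: A = 130 × 34 = 4420.00, centroid at (65.00, 77.00).
ΣA = 5620.00 cm²
ΣAx_c = (1200.00)(65.00) + (4420.00)(65.00) = 365300.00 cm³
ΣAy_c = (1200.00)(30.00) + (4420.00)(77.00) = 376340.00 cm³
x_c = 365300.00 / 5620.00 = 65.00 cm
y_c = 376340.00 / 5620.00 = 66.96 cm

x_c = 65.00 cm, y_c = 66.96 cm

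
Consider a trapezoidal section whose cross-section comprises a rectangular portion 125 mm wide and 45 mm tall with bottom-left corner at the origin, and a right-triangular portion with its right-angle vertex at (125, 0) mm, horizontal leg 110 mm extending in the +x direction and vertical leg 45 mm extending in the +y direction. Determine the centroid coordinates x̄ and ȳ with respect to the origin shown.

x̄ = 92.80 mm, ȳ = 20.21 mm

rectangular portion: A = 125 × 45 = 5625.00, centroid at (62.50, 22.50).
triangular portion: A = ½·110·45 = 2475.00, centroid at (161.67, 15.00).
ΣA = 8100.00 mm²
ΣAx̄ = (5625.00)(62.50) + (2475.00)(161.67) = 751687.50 mm³
ΣAȳ = (5625.00)(22.50) + (2475.00)(15.00) = 163687.50 mm³
x̄ = 751687.50 / 8100.00 = 92.80 mm
ȳ = 163687.50 / 8100.00 = 20.21 mm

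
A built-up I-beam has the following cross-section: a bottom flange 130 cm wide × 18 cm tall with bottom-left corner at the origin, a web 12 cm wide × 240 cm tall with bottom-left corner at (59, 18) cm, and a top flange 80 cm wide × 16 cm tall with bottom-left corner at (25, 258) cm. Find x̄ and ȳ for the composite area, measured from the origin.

x̄ = 65.00 cm, ȳ = 116.77 cm

Part | A | x̄ᵢ | ȳᵢ | A·x̄ᵢ | A·ȳᵢ
bottom flange | 2340.00 | 65.00 | 9.00 | 152100.00 | 21060.00
web | 2880.00 | 65.00 | 138.00 | 187200.00 | 397440.00
top flange | 1280.00 | 65.00 | 266.00 | 83200.00 | 340480.00
Σ | 6500.00 |  |  | 422500.00 | 758980.00
x̄ = 422500.00 / 6500.00 = 65.00 cm
ȳ = 758980.00 / 6500.00 = 116.77 cm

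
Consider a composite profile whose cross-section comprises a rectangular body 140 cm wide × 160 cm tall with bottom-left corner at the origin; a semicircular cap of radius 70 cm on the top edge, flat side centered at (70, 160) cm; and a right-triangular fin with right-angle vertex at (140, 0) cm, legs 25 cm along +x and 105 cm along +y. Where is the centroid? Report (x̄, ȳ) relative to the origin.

x̄ = 73.27 cm, ȳ = 105.00 cm

rectangular body: A = 140 × 160 = 22400.00, centroid at (70.00, 80.00).
semicircular top: A = ½π·70² = 7696.90, centroid at (70.00, 189.71).
triangular fin: A = ½·25·105 = 1312.50, centroid at (148.33, 35.00).
ΣA = 31409.40 cm²
ΣAx̄ = (22400.00)(70.00) + (7696.90)(70.00) + (1312.50)(148.33) = 2301470.64 cm³
ΣAȳ = (22400.00)(80.00) + (7696.90)(189.71) + (1312.50)(35.00) = 3298108.49 cm³
x̄ = 2301470.64 / 31409.40 = 73.27 cm
ȳ = 3298108.49 / 31409.40 = 105.00 cm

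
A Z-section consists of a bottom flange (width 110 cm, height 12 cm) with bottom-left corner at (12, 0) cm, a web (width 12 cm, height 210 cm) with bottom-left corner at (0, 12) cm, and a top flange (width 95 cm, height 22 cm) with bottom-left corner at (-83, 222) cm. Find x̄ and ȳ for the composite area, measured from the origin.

Part | A | x̄ᵢ | ȳᵢ | A·x̄ᵢ | A·ȳᵢ
bottom flange | 1320.00 | 67.00 | 6.00 | 88440.00 | 7920.00
web | 2520.00 | 6.00 | 117.00 | 15120.00 | 294840.00
top flange | 2090.00 | -35.50 | 233.00 | -74195.00 | 486970.00
Σ | 5930.00 |  |  | 29365.00 | 789730.00
x̄ = 29365.00 / 5930.00 = 4.95 cm
ȳ = 789730.00 / 5930.00 = 133.18 cm

x̄ = 4.95 cm, ȳ = 133.18 cm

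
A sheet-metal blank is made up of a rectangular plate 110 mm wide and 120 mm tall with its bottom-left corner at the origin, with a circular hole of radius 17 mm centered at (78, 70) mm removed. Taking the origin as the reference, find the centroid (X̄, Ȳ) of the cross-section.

plate: A = 110 × 120 = 13200.00, centroid at (55.00, 60.00).
hole: A = −π·17² = -907.92, centroid at (78.00, 70.00).
ΣA = 12292.08 mm²
ΣAX̄ = (13200.00)(55.00) + (-907.92)(78.00) = 655182.22 mm³
ΣAȲ = (13200.00)(60.00) + (-907.92)(70.00) = 728445.58 mm³
X̄ = 655182.22 / 12292.08 = 53.30 mm
Ȳ = 728445.58 / 12292.08 = 59.26 mm

X̄ = 53.30 mm, Ȳ = 59.26 mm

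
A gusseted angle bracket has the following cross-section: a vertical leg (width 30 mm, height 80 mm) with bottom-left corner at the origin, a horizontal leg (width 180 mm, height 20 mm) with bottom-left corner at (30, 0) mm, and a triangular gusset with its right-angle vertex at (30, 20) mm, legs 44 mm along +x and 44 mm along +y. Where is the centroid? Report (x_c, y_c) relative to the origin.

vertical leg: A = 30 × 80 = 2400.00, centroid at (15.00, 40.00).
horizontal leg: A = 180 × 20 = 3600.00, centroid at (120.00, 10.00).
gusset: A = ½·44·44 = 968.00, centroid at (44.67, 34.67).
ΣA = 6968.00 mm², ΣAx_c = 511237.33 mm³, ΣAy_c = 165557.33 mm³.
x_c = 511237.33/6968.00 = 73.37 mm; y_c = 165557.33/6968.00 = 23.76 mm.

x_c = 73.37 mm, y_c = 23.76 mm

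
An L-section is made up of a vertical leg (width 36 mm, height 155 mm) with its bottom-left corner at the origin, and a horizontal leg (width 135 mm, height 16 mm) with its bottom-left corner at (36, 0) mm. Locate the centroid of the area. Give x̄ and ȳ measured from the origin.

vertical leg: A = 36 × 155 = 5580.00, centroid at (18.00, 77.50).
horizontal leg: A = 135 × 16 = 2160.00, centroid at (103.50, 8.00).
ΣA = 7740.00 mm², ΣAx̄ = 324000.00 mm³, ΣAȳ = 449730.00 mm³.
x̄ = 324000.00/7740.00 = 41.86 mm; ȳ = 449730.00/7740.00 = 58.10 mm.

x̄ = 41.86 mm, ȳ = 58.10 mm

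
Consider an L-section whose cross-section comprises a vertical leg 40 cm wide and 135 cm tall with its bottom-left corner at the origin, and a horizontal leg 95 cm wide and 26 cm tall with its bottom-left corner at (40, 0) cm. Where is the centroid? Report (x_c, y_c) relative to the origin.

x_c = 41.18 cm, y_c = 50.40 cm

vertical leg: A = 40 × 135 = 5400.00, centroid at (20.00, 67.50).
horizontal leg: A = 95 × 26 = 2470.00, centroid at (87.50, 13.00).
ΣA = 7870.00 cm²
ΣAx_c = (5400.00)(20.00) + (2470.00)(87.50) = 324125.00 cm³
ΣAy_c = (5400.00)(67.50) + (2470.00)(13.00) = 396610.00 cm³
x_c = 324125.00 / 7870.00 = 41.18 cm
y_c = 396610.00 / 7870.00 = 50.40 cm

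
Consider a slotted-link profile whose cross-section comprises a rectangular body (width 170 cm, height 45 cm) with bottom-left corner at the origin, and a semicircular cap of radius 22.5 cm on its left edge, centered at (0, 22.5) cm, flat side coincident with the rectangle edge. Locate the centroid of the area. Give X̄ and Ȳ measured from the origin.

X̄ = 76.10 cm, Ȳ = 22.50 cm

rectangular body: A = 170 × 45 = 7650.00, centroid at (85.00, 22.50).
semicircular end: A = ½π·22.5² = 795.22, centroid at (-9.55, 22.50).
ΣA = 8445.22 cm²
ΣAX̄ = (7650.00)(85.00) + (795.22)(-9.55) = 642656.25 cm³
ΣAȲ = (7650.00)(22.50) + (795.22)(22.50) = 190017.35 cm³
X̄ = 642656.25 / 8445.22 = 76.10 cm
Ȳ = 190017.35 / 8445.22 = 22.50 cm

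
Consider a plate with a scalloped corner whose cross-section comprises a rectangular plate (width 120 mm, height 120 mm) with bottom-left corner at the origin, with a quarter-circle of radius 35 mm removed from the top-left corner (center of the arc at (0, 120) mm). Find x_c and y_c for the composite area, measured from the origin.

Part | A | x̄ᵢ | ȳᵢ | A·x̄ᵢ | A·ȳᵢ
plate | 14400.00 | 60.00 | 60.00 | 864000.00 | 864000.00
removed quarter-circle | -962.11 | 14.85 | 105.15 | -14291.67 | -101161.86
Σ | 13437.89 |  |  | 849708.33 | 762838.14
x_c = 849708.33 / 13437.89 = 63.23 mm
y_c = 762838.14 / 13437.89 = 56.77 mm

x_c = 63.23 mm, y_c = 56.77 mm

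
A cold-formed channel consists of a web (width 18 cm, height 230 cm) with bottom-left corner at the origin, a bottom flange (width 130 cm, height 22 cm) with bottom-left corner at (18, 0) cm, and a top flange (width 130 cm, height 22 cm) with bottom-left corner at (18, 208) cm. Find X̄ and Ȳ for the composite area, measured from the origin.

Part | A | x̄ᵢ | ȳᵢ | A·x̄ᵢ | A·ȳᵢ
web | 4140.00 | 9.00 | 115.00 | 37260.00 | 476100.00
bottom flange | 2860.00 | 83.00 | 11.00 | 237380.00 | 31460.00
top flange | 2860.00 | 83.00 | 219.00 | 237380.00 | 626340.00
Σ | 9860.00 |  |  | 512020.00 | 1133900.00
X̄ = 512020.00 / 9860.00 = 51.93 cm
Ȳ = 1133900.00 / 9860.00 = 115.00 cm

X̄ = 51.93 cm, Ȳ = 115.00 cm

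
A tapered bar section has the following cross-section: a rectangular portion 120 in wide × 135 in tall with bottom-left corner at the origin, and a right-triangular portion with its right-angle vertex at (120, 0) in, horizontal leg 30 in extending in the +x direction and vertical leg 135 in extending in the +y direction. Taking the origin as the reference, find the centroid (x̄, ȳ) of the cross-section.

rectangular portion: A = 120 × 135 = 16200.00, centroid at (60.00, 67.50).
triangular portion: A = ½·30·135 = 2025.00, centroid at (130.00, 45.00).
ΣA = 18225.00 in²
ΣAx̄ = (16200.00)(60.00) + (2025.00)(130.00) = 1235250.00 in³
ΣAȳ = (16200.00)(67.50) + (2025.00)(45.00) = 1184625.00 in³
x̄ = 1235250.00 / 18225.00 = 67.78 in
ȳ = 1184625.00 / 18225.00 = 65.00 in

x̄ = 67.78 in, ȳ = 65.00 in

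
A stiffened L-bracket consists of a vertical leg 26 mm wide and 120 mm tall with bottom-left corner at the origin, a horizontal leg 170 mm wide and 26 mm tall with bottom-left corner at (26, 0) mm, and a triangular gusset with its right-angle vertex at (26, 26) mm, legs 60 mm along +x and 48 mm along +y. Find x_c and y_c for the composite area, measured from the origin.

x_c = 66.53 mm, y_c = 33.98 mm

vertical leg: A = 26 × 120 = 3120.00, centroid at (13.00, 60.00).
horizontal leg: A = 170 × 26 = 4420.00, centroid at (111.00, 13.00).
gusset: A = ½·60·48 = 1440.00, centroid at (46.00, 42.00).
ΣA = 8980.00 mm², ΣAx_c = 597420.00 mm³, ΣAy_c = 305140.00 mm³.
x_c = 597420.00/8980.00 = 66.53 mm; y_c = 305140.00/8980.00 = 33.98 mm.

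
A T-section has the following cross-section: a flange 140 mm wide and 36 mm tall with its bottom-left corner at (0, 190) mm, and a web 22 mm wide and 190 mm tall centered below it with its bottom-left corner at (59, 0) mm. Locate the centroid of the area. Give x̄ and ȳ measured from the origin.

web: A = 22 × 190 = 4180.00, centroid at (70.00, 95.00).
flange: A = 140 × 36 = 5040.00, centroid at (70.00, 208.00).
ΣA = 9220.00 mm²
ΣAx̄ = (4180.00)(70.00) + (5040.00)(70.00) = 645400.00 mm³
ΣAȳ = (4180.00)(95.00) + (5040.00)(208.00) = 1445420.00 mm³
x̄ = 645400.00 / 9220.00 = 70.00 mm
ȳ = 1445420.00 / 9220.00 = 156.77 mm

x̄ = 70.00 mm, ȳ = 156.77 mm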